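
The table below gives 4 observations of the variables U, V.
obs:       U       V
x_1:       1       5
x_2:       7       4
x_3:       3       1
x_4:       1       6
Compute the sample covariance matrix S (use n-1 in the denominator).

Step 1 — column means:
  mean(U) = (1 + 7 + 3 + 1) / 4 = 12/4 = 3
  mean(V) = (5 + 4 + 1 + 6) / 4 = 16/4 = 4

Step 2 — sample covariance S[i,j] = (1/(n-1)) · Σ_k (x_{k,i} - mean_i) · (x_{k,j} - mean_j), with n-1 = 3.
  S[U,U] = ((-2)·(-2) + (4)·(4) + (0)·(0) + (-2)·(-2)) / 3 = 24/3 = 8
  S[U,V] = ((-2)·(1) + (4)·(0) + (0)·(-3) + (-2)·(2)) / 3 = -6/3 = -2
  S[V,V] = ((1)·(1) + (0)·(0) + (-3)·(-3) + (2)·(2)) / 3 = 14/3 = 4.6667

S is symmetric (S[j,i] = S[i,j]). Assembling:

S = [[8, -2],
 [-2, 4.6667]]


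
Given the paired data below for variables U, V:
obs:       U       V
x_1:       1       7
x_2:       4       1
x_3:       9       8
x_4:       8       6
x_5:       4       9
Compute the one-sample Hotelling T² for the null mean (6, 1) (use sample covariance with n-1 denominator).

Step 1 — sample mean vector:
  mean(U) = (1 + 4 + 9 + 8 + 4) / 5 = 26/5 = 5.2
  mean(V) = (7 + 1 + 8 + 6 + 9) / 5 = 31/5 = 6.2
  x̄ = (5.2, 6.2),  deviation x̄ - mu_0 = (5.2, 6.2) - (6, 1) = (-0.8, 5.2).

Step 2 — sample covariance matrix, S[i,j] = (1/(n-1)) · Σ_k (x_{k,i} - mean_i) · (x_{k,j} - mean_j), divisor n-1 = 4:
  S[U,U] = ((-4.2)·(-4.2) + (-1.2)·(-1.2) + (3.8)·(3.8) + (2.8)·(2.8) + (-1.2)·(-1.2)) / 4 = 42.8/4 = 10.7
  S[U,V] = ((-4.2)·(0.8) + (-1.2)·(-5.2) + (3.8)·(1.8) + (2.8)·(-0.2) + (-1.2)·(2.8)) / 4 = 5.8/4 = 1.45
  S[V,V] = ((0.8)·(0.8) + (-5.2)·(-5.2) + (1.8)·(1.8) + (-0.2)·(-0.2) + (2.8)·(2.8)) / 4 = 38.8/4 = 9.7
  S = [[10.7, 1.45],
 [1.45, 9.7]].

Step 3 — invert S. det(S) = 10.7·9.7 - (1.45)² = 101.6875.
  S^{-1} = (1/det) · [[d, -b], [-b, a]] = [[0.0954, -0.0143],
 [-0.0143, 0.1052]].

Step 4 — quadratic form (x̄ - mu_0)^T · S^{-1} · (x̄ - mu_0):
  S^{-1} · (x̄ - mu_0) = (-0.1505, 0.5586),
  (x̄ - mu_0)^T · [...] = (-0.8)·(-0.1505) + (5.2)·(0.5586) = 3.025.

Step 5 — scale by n: T² = 5 · 3.025 = 15.1248.

T² ≈ 15.1248


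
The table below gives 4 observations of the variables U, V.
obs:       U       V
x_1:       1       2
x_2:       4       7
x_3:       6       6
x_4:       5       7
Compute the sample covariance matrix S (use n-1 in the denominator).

Step 1 — column means:
  mean(U) = (1 + 4 + 6 + 5) / 4 = 16/4 = 4
  mean(V) = (2 + 7 + 6 + 7) / 4 = 22/4 = 5.5

Step 2 — sample covariance S[i,j] = (1/(n-1)) · Σ_k (x_{k,i} - mean_i) · (x_{k,j} - mean_j), with n-1 = 3.
  S[U,U] = ((-3)·(-3) + (0)·(0) + (2)·(2) + (1)·(1)) / 3 = 14/3 = 4.6667
  S[U,V] = ((-3)·(-3.5) + (0)·(1.5) + (2)·(0.5) + (1)·(1.5)) / 3 = 13/3 = 4.3333
  S[V,V] = ((-3.5)·(-3.5) + (1.5)·(1.5) + (0.5)·(0.5) + (1.5)·(1.5)) / 3 = 17/3 = 5.6667

S is symmetric (S[j,i] = S[i,j]). Assembling:

S = [[4.6667, 4.3333],
 [4.3333, 5.6667]]


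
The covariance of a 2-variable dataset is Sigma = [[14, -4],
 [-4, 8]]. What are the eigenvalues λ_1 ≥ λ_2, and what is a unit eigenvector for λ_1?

Step 1 — characteristic polynomial of 2×2 Sigma:
  det(Sigma - λI) = λ² - trace · λ + det = 0.
  trace = 14 + 8 = 22, det = 14·8 - (-4)² = 96.
Step 2 — discriminant:
  Δ = trace² - 4·det = 484 - 384 = 100.
Step 3 — eigenvalues:
  λ = (trace ± √Δ)/2 = (22 ± 10)/2,
  λ_1 = 16,  λ_2 = 6.

Step 4 — unit eigenvector for λ_1: solve (Sigma - λ_1 I)v = 0. First row:
  (14 - 16)·v_x + (-4)·v_y = 0, i.e. (-2)·v_x + (-4)·v_y = 0,
  so v ∝ (b, λ_1 - a) = (-4, 2); multiply by -1 so the first entry is positive: u = (4, -2).
  ||u|| = √((4)² + (-2)²) = √(20) ≈ 4.4721,
  v_1 = u/||u|| ≈ (0.8944, -0.4472) (||v_1|| = 1).

λ_1 = 16,  λ_2 = 6;  v_1 ≈ (0.8944, -0.4472)


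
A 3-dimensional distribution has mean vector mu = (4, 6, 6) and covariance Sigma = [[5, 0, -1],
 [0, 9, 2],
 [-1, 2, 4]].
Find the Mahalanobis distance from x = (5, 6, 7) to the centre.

Step 1 — centre the observation: (x - mu) = (1, 0, 1).

Step 2 — invert Sigma (cofactor / det for 3×3, or solve directly):
  Sigma^{-1} = [[0.2119, -0.0132, 0.0596],
 [-0.0132, 0.1258, -0.0662],
 [0.0596, -0.0662, 0.298]].

Step 3 — form the quadratic (x - mu)^T · Sigma^{-1} · (x - mu):
  Sigma^{-1} · (x - mu) = (0.2715, -0.0795, 0.3576).
  (x - mu)^T · [Sigma^{-1} · (x - mu)] = (1)·(0.2715) + (0)·(-0.0795) + (1)·(0.3576) = 0.6291.

Step 4 — take square root: d = √(0.6291) ≈ 0.7932.

d(x, mu) = √(0.6291) ≈ 0.7932


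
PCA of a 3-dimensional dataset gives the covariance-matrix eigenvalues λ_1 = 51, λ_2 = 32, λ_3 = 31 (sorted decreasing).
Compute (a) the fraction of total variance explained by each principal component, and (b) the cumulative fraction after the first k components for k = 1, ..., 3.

Step 1 — total variance = trace(Sigma) = Σ λ_i = 51 + 32 + 31 = 114.

Step 2 — fraction explained by component i = λ_i / Σ λ:
  PC1: 51/114 = 0.4474
  PC2: 32/114 = 0.2807
  PC3: 31/114 = 0.2719

Step 3 — cumulative fraction after k components = (λ_1 + ... + λ_k) / Σ λ:
  k = 1: 51/114 = 0.4474
  k = 2: (51 + 32)/114 = 83/114 = 0.7281
  k = 3: (51 + 32 + 31)/114 = 114/114 = 1

Summary (fraction, with percent):

explained: PC1 0.4474 (44.74%), PC2 0.2807 (28.07%), PC3 0.2719 (27.19%);  cumulative: 0.4474, 0.7281, 1


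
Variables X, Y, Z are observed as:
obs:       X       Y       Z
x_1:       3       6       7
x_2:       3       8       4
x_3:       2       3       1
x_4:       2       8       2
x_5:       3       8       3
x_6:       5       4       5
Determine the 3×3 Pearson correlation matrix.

Step 1 — column means:
  mean(X) = (3 + 3 + 2 + 2 + 3 + 5) / 6 = 18/6 = 3
  mean(Y) = (6 + 8 + 3 + 8 + 8 + 4) / 6 = 37/6 = 6.1667
  mean(Z) = (7 + 4 + 1 + 2 + 3 + 5) / 6 = 22/6 = 3.6667

Step 2 — sample variances and covariances s[i,j] = (1/(n-1)) · Σ_k (x_{k,i} - mean_i) · (x_{k,j} - mean_j), with n-1 = 5:
  s[X,X] = ((0)·(0) + (0)·(0) + (-1)·(-1) + (-1)·(-1) + (0)·(0) + (2)·(2)) / 5 = 6/5 = 1.2
  s[X,Y] = ((0)·(-0.1667) + (0)·(1.8333) + (-1)·(-3.1667) + (-1)·(1.8333) + (0)·(1.8333) + (2)·(-2.1667)) / 5 = -3/5 = -0.6
  s[X,Z] = ((0)·(3.3333) + (0)·(0.3333) + (-1)·(-2.6667) + (-1)·(-1.6667) + (0)·(-0.6667) + (2)·(1.3333)) / 5 = 7/5 = 1.4
  s[Y,Y] = ((-0.1667)·(-0.1667) + (1.8333)·(1.8333) + (-3.1667)·(-3.1667) + (1.8333)·(1.8333) + (1.8333)·(1.8333) + (-2.1667)·(-2.1667)) / 5 = 24.8333/5 = 4.9667
  s[Y,Z] = ((-0.1667)·(3.3333) + (1.8333)·(0.3333) + (-3.1667)·(-2.6667) + (1.8333)·(-1.6667) + (1.8333)·(-0.6667) + (-2.1667)·(1.3333)) / 5 = 1.3333/5 = 0.2667
  s[Z,Z] = ((3.3333)·(3.3333) + (0.3333)·(0.3333) + (-2.6667)·(-2.6667) + (-1.6667)·(-1.6667) + (-0.6667)·(-0.6667) + (1.3333)·(1.3333)) / 5 = 23.3333/5 = 4.6667
  Sample standard deviations s_i = √(s[i,i]):
  s(X) = √(1.2) = 1.0954
  s(Y) = √(4.9667) = 2.2286
  s(Z) = √(4.6667) = 2.1602

Step 3 — r_{ij} = s_{ij} / (s_i · s_j):
  r[X,X] = 1 (diagonal).
  r[X,Y] = -0.6 / (1.0954 · 2.2286) = -0.6 / 2.4413 = -0.2458
  r[X,Z] = 1.4 / (1.0954 · 2.1602) = 1.4 / 2.3664 = 0.5916
  r[Y,Y] = 1 (diagonal).
  r[Y,Z] = 0.2667 / (2.2286 · 2.1602) = 0.2667 / 4.8143 = 0.0554
  r[Z,Z] = 1 (diagonal).

R is symmetric with unit diagonal. Assembling:

R = [[1, -0.2458, 0.5916],
 [-0.2458, 1, 0.0554],
 [0.5916, 0.0554, 1]]


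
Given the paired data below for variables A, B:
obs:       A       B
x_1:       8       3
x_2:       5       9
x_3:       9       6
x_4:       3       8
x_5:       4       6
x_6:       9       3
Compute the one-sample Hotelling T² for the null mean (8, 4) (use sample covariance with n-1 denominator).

Step 1 — sample mean vector:
  mean(A) = (8 + 5 + 9 + 3 + 4 + 9) / 6 = 38/6 = 6.3333
  mean(B) = (3 + 9 + 6 + 8 + 6 + 3) / 6 = 35/6 = 5.8333
  x̄ = (6.3333, 5.8333),  deviation x̄ - mu_0 = (6.3333, 5.8333) - (8, 4) = (-1.6667, 1.8333).

Step 2 — sample covariance matrix, S[i,j] = (1/(n-1)) · Σ_k (x_{k,i} - mean_i) · (x_{k,j} - mean_j), divisor n-1 = 5:
  S[A,A] = ((1.6667)·(1.6667) + (-1.3333)·(-1.3333) + (2.6667)·(2.6667) + (-3.3333)·(-3.3333) + (-2.3333)·(-2.3333) + (2.6667)·(2.6667)) / 5 = 35.3333/5 = 7.0667
  S[A,B] = ((1.6667)·(-2.8333) + (-1.3333)·(3.1667) + (2.6667)·(0.1667) + (-3.3333)·(2.1667) + (-2.3333)·(0.1667) + (2.6667)·(-2.8333)) / 5 = -23.6667/5 = -4.7333
  S[B,B] = ((-2.8333)·(-2.8333) + (3.1667)·(3.1667) + (0.1667)·(0.1667) + (2.1667)·(2.1667) + (0.1667)·(0.1667) + (-2.8333)·(-2.8333)) / 5 = 30.8333/5 = 6.1667
  S = [[7.0667, -4.7333],
 [-4.7333, 6.1667]].

Step 3 — invert S. det(S) = 7.0667·6.1667 - (-4.7333)² = 21.1733.
  S^{-1} = (1/det) · [[d, -b], [-b, a]] = [[0.2912, 0.2236],
 [0.2236, 0.3338]].

Step 4 — quadratic form (x̄ - mu_0)^T · S^{-1} · (x̄ - mu_0):
  S^{-1} · (x̄ - mu_0) = (-0.0756, 0.2393),
  (x̄ - mu_0)^T · [...] = (-1.6667)·(-0.0756) + (1.8333)·(0.2393) = 0.5647.

Step 5 — scale by n: T² = 6 · 0.5647 = 3.3879.

T² ≈ 3.3879


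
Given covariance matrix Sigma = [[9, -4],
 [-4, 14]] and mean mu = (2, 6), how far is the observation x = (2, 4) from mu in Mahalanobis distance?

Step 1 — centre the observation: (x - mu) = (0, -2).

Step 2 — invert Sigma. det(Sigma) = 9·14 - (-4)² = 110.
  Sigma^{-1} = (1/det) · [[d, -b], [-b, a]] = [[0.1273, 0.0364],
 [0.0364, 0.0818]].

Step 3 — form the quadratic (x - mu)^T · Sigma^{-1} · (x - mu):
  Sigma^{-1} · (x - mu) = (-0.0727, -0.1636).
  (x - mu)^T · [Sigma^{-1} · (x - mu)] = (0)·(-0.0727) + (-2)·(-0.1636) = 0.3273.

Step 4 — take square root: d = √(0.3273) ≈ 0.5721.

d(x, mu) = √(0.3273) ≈ 0.5721


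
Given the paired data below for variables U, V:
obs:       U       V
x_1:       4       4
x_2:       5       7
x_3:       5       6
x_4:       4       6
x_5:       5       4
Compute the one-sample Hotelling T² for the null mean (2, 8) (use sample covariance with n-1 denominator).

Step 1 — sample mean vector:
  mean(U) = (4 + 5 + 5 + 4 + 5) / 5 = 23/5 = 4.6
  mean(V) = (4 + 7 + 6 + 6 + 4) / 5 = 27/5 = 5.4
  x̄ = (4.6, 5.4),  deviation x̄ - mu_0 = (4.6, 5.4) - (2, 8) = (2.6, -2.6).

Step 2 — sample covariance matrix, S[i,j] = (1/(n-1)) · Σ_k (x_{k,i} - mean_i) · (x_{k,j} - mean_j), divisor n-1 = 4:
  S[U,U] = ((-0.6)·(-0.6) + (0.4)·(0.4) + (0.4)·(0.4) + (-0.6)·(-0.6) + (0.4)·(0.4)) / 4 = 1.2/4 = 0.3
  S[U,V] = ((-0.6)·(-1.4) + (0.4)·(1.6) + (0.4)·(0.6) + (-0.6)·(0.6) + (0.4)·(-1.4)) / 4 = 0.8/4 = 0.2
  S[V,V] = ((-1.4)·(-1.4) + (1.6)·(1.6) + (0.6)·(0.6) + (0.6)·(0.6) + (-1.4)·(-1.4)) / 4 = 7.2/4 = 1.8
  S = [[0.3, 0.2],
 [0.2, 1.8]].

Step 3 — invert S. det(S) = 0.3·1.8 - (0.2)² = 0.5.
  S^{-1} = (1/det) · [[d, -b], [-b, a]] = [[3.6, -0.4],
 [-0.4, 0.6]].

Step 4 — quadratic form (x̄ - mu_0)^T · S^{-1} · (x̄ - mu_0):
  S^{-1} · (x̄ - mu_0) = (10.4, -2.6),
  (x̄ - mu_0)^T · [...] = (2.6)·(10.4) + (-2.6)·(-2.6) = 33.8.

Step 5 — scale by n: T² = 5 · 33.8 = 169.

T² ≈ 169


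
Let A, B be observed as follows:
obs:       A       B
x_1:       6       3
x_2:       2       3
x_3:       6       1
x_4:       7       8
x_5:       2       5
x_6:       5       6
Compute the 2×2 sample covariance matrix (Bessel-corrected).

Step 1 — column means:
  mean(A) = (6 + 2 + 6 + 7 + 2 + 5) / 6 = 28/6 = 4.6667
  mean(B) = (3 + 3 + 1 + 8 + 5 + 6) / 6 = 26/6 = 4.3333

Step 2 — sample covariance S[i,j] = (1/(n-1)) · Σ_k (x_{k,i} - mean_i) · (x_{k,j} - mean_j), with n-1 = 5.
  S[A,A] = ((1.3333)·(1.3333) + (-2.6667)·(-2.6667) + (1.3333)·(1.3333) + (2.3333)·(2.3333) + (-2.6667)·(-2.6667) + (0.3333)·(0.3333)) / 5 = 23.3333/5 = 4.6667
  S[A,B] = ((1.3333)·(-1.3333) + (-2.6667)·(-1.3333) + (1.3333)·(-3.3333) + (2.3333)·(3.6667) + (-2.6667)·(0.6667) + (0.3333)·(1.6667)) / 5 = 4.6667/5 = 0.9333
  S[B,B] = ((-1.3333)·(-1.3333) + (-1.3333)·(-1.3333) + (-3.3333)·(-3.3333) + (3.6667)·(3.6667) + (0.6667)·(0.6667) + (1.6667)·(1.6667)) / 5 = 31.3333/5 = 6.2667

S is symmetric (S[j,i] = S[i,j]). Assembling:

S = [[4.6667, 0.9333],
 [0.9333, 6.2667]]


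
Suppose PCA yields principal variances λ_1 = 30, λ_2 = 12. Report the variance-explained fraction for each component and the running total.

Step 1 — total variance = trace(Sigma) = Σ λ_i = 30 + 12 = 42.

Step 2 — fraction explained by component i = λ_i / Σ λ:
  PC1: 30/42 = 0.7143
  PC2: 12/42 = 0.2857

Step 3 — cumulative fraction after k components = (λ_1 + ... + λ_k) / Σ λ:
  k = 1: 30/42 = 0.7143
  k = 2: (30 + 12)/42 = 42/42 = 1

Summary (fraction, with percent):

explained: PC1 0.7143 (71.43%), PC2 0.2857 (28.57%);  cumulative: 0.7143, 1


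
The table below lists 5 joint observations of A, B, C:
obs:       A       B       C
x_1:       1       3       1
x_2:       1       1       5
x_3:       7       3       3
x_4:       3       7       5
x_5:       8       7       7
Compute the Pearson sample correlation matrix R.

Step 1 — column means:
  mean(A) = (1 + 1 + 7 + 3 + 8) / 5 = 20/5 = 4
  mean(B) = (3 + 1 + 3 + 7 + 7) / 5 = 21/5 = 4.2
  mean(C) = (1 + 5 + 3 + 5 + 7) / 5 = 21/5 = 4.2

Step 2 — sample variances and covariances s[i,j] = (1/(n-1)) · Σ_k (x_{k,i} - mean_i) · (x_{k,j} - mean_j), with n-1 = 4:
  s[A,A] = ((-3)·(-3) + (-3)·(-3) + (3)·(3) + (-1)·(-1) + (4)·(4)) / 4 = 44/4 = 11
  s[A,B] = ((-3)·(-1.2) + (-3)·(-3.2) + (3)·(-1.2) + (-1)·(2.8) + (4)·(2.8)) / 4 = 18/4 = 4.5
  s[A,C] = ((-3)·(-3.2) + (-3)·(0.8) + (3)·(-1.2) + (-1)·(0.8) + (4)·(2.8)) / 4 = 14/4 = 3.5
  s[B,B] = ((-1.2)·(-1.2) + (-3.2)·(-3.2) + (-1.2)·(-1.2) + (2.8)·(2.8) + (2.8)·(2.8)) / 4 = 28.8/4 = 7.2
  s[B,C] = ((-1.2)·(-3.2) + (-3.2)·(0.8) + (-1.2)·(-1.2) + (2.8)·(0.8) + (2.8)·(2.8)) / 4 = 12.8/4 = 3.2
  s[C,C] = ((-3.2)·(-3.2) + (0.8)·(0.8) + (-1.2)·(-1.2) + (0.8)·(0.8) + (2.8)·(2.8)) / 4 = 20.8/4 = 5.2
  Sample standard deviations s_i = √(s[i,i]):
  s(A) = √(11) = 3.3166
  s(B) = √(7.2) = 2.6833
  s(C) = √(5.2) = 2.2804

Step 3 — r_{ij} = s_{ij} / (s_i · s_j):
  r[A,A] = 1 (diagonal).
  r[A,B] = 4.5 / (3.3166 · 2.6833) = 4.5 / 8.8994 = 0.5056
  r[A,C] = 3.5 / (3.3166 · 2.2804) = 3.5 / 7.5631 = 0.4628
  r[B,B] = 1 (diagonal).
  r[B,C] = 3.2 / (2.6833 · 2.2804) = 3.2 / 6.1188 = 0.523
  r[C,C] = 1 (diagonal).

R is symmetric with unit diagonal. Assembling:

R = [[1, 0.5056, 0.4628],
 [0.5056, 1, 0.523],
 [0.4628, 0.523, 1]]


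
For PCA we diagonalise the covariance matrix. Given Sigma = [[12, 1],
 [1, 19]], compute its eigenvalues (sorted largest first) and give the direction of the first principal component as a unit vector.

Step 1 — characteristic polynomial of 2×2 Sigma:
  det(Sigma - λI) = λ² - trace · λ + det = 0.
  trace = 12 + 19 = 31, det = 12·19 - (1)² = 227.
Step 2 — discriminant:
  Δ = trace² - 4·det = 961 - 908 = 53.
Step 3 — eigenvalues:
  λ = (trace ± √Δ)/2 = (31 ± 7.2801)/2,
  λ_1 = 19.1401,  λ_2 = 11.8599.

Step 4 — unit eigenvector for λ_1: solve (Sigma - λ_1 I)v = 0. First row:
  (12 - 19.1401)·v_x + (1)·v_y = 0, i.e. (-7.1401)·v_x + (1)·v_y = 0,
  so v ∝ (b, λ_1 - a) = (1, 7.1401) = u.
  ||u|| = √((1)² + (7.1401)²) = √(51.9804) ≈ 7.2097,
  v_1 = u/||u|| ≈ (0.1387, 0.9903) (||v_1|| = 1).

λ_1 = 19.1401,  λ_2 = 11.8599;  v_1 ≈ (0.1387, 0.9903)


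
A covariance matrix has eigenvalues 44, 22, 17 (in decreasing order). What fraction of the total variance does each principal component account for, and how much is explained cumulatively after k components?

Step 1 — total variance = trace(Sigma) = Σ λ_i = 44 + 22 + 17 = 83.

Step 2 — fraction explained by component i = λ_i / Σ λ:
  PC1: 44/83 = 0.5301
  PC2: 22/83 = 0.2651
  PC3: 17/83 = 0.2048

Step 3 — cumulative fraction after k components = (λ_1 + ... + λ_k) / Σ λ:
  k = 1: 44/83 = 0.5301
  k = 2: (44 + 22)/83 = 66/83 = 0.7952
  k = 3: (44 + 22 + 17)/83 = 83/83 = 1

Summary (fraction, with percent):

explained: PC1 0.5301 (53.01%), PC2 0.2651 (26.51%), PC3 0.2048 (20.48%);  cumulative: 0.5301, 0.7952, 1


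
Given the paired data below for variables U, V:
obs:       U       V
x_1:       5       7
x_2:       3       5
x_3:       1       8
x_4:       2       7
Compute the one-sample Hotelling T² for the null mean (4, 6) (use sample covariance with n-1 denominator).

Step 1 — sample mean vector:
  mean(U) = (5 + 3 + 1 + 2) / 4 = 11/4 = 2.75
  mean(V) = (7 + 5 + 8 + 7) / 4 = 27/4 = 6.75
  x̄ = (2.75, 6.75),  deviation x̄ - mu_0 = (2.75, 6.75) - (4, 6) = (-1.25, 0.75).

Step 2 — sample covariance matrix, S[i,j] = (1/(n-1)) · Σ_k (x_{k,i} - mean_i) · (x_{k,j} - mean_j), divisor n-1 = 3:
  S[U,U] = ((2.25)·(2.25) + (0.25)·(0.25) + (-1.75)·(-1.75) + (-0.75)·(-0.75)) / 3 = 8.75/3 = 2.9167
  S[U,V] = ((2.25)·(0.25) + (0.25)·(-1.75) + (-1.75)·(1.25) + (-0.75)·(0.25)) / 3 = -2.25/3 = -0.75
  S[V,V] = ((0.25)·(0.25) + (-1.75)·(-1.75) + (1.25)·(1.25) + (0.25)·(0.25)) / 3 = 4.75/3 = 1.5833
  S = [[2.9167, -0.75],
 [-0.75, 1.5833]].

Step 3 — invert S. det(S) = 2.9167·1.5833 - (-0.75)² = 4.0556.
  S^{-1} = (1/det) · [[d, -b], [-b, a]] = [[0.3904, 0.1849],
 [0.1849, 0.7192]].

Step 4 — quadratic form (x̄ - mu_0)^T · S^{-1} · (x̄ - mu_0):
  S^{-1} · (x̄ - mu_0) = (-0.3493, 0.3082),
  (x̄ - mu_0)^T · [...] = (-1.25)·(-0.3493) + (0.75)·(0.3082) = 0.6678.

Step 5 — scale by n: T² = 4 · 0.6678 = 2.6712.

T² ≈ 2.6712


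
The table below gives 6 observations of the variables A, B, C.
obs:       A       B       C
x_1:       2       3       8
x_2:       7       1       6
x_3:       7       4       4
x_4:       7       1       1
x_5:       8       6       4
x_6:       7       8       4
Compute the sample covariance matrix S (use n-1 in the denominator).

Step 1 — column means:
  mean(A) = (2 + 7 + 7 + 7 + 8 + 7) / 6 = 38/6 = 6.3333
  mean(B) = (3 + 1 + 4 + 1 + 6 + 8) / 6 = 23/6 = 3.8333
  mean(C) = (8 + 6 + 4 + 1 + 4 + 4) / 6 = 27/6 = 4.5

Step 2 — sample covariance S[i,j] = (1/(n-1)) · Σ_k (x_{k,i} - mean_i) · (x_{k,j} - mean_j), with n-1 = 5.
  S[A,A] = ((-4.3333)·(-4.3333) + (0.6667)·(0.6667) + (0.6667)·(0.6667) + (0.6667)·(0.6667) + (1.6667)·(1.6667) + (0.6667)·(0.6667)) / 5 = 23.3333/5 = 4.6667
  S[A,B] = ((-4.3333)·(-0.8333) + (0.6667)·(-2.8333) + (0.6667)·(0.1667) + (0.6667)·(-2.8333) + (1.6667)·(2.1667) + (0.6667)·(4.1667)) / 5 = 6.3333/5 = 1.2667
  S[A,C] = ((-4.3333)·(3.5) + (0.6667)·(1.5) + (0.6667)·(-0.5) + (0.6667)·(-3.5) + (1.6667)·(-0.5) + (0.6667)·(-0.5)) / 5 = -18/5 = -3.6
  S[B,B] = ((-0.8333)·(-0.8333) + (-2.8333)·(-2.8333) + (0.1667)·(0.1667) + (-2.8333)·(-2.8333) + (2.1667)·(2.1667) + (4.1667)·(4.1667)) / 5 = 38.8333/5 = 7.7667
  S[B,C] = ((-0.8333)·(3.5) + (-2.8333)·(1.5) + (0.1667)·(-0.5) + (-2.8333)·(-3.5) + (2.1667)·(-0.5) + (4.1667)·(-0.5)) / 5 = -0.5/5 = -0.1
  S[C,C] = ((3.5)·(3.5) + (1.5)·(1.5) + (-0.5)·(-0.5) + (-3.5)·(-3.5) + (-0.5)·(-0.5) + (-0.5)·(-0.5)) / 5 = 27.5/5 = 5.5

S is symmetric (S[j,i] = S[i,j]). Assembling:

S = [[4.6667, 1.2667, -3.6],
 [1.2667, 7.7667, -0.1],
 [-3.6, -0.1, 5.5]]


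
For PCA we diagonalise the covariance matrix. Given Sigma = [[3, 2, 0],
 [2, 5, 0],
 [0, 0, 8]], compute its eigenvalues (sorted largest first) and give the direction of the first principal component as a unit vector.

Step 1 — characteristic polynomial p(λ) = det(λI - Sigma) = λ³ - tr·λ² + c_1·λ - det, where tr = trace, c_1 = sum of the principal 2×2 minors, det = det(Sigma):
  tr = 3 + 5 + 8 = 16,
  c_1 = (3·5 - (2)²) + (3·8 - (0)²) + (5·8 - (0)²) = 11 + 24 + 40 = 75,
  det = 3·(5·8 - (0)²) - (2)·((2)·8 - (0)·(0)) + (0)·((2)·(0) - 5·(0)) = 3·(40) - (2)·(16) + (0)·(0) = 88.
  So p(λ) = λ³ - 16λ² + 75λ - 88.
Step 2 — look for an integer root (rational root theorem: any rational root is an integer divisor of 88). Testing λ = 8:
  p(8) = 512 - 1024 + 600 - 88 = 0  ✓
  Dividing out (λ - 8): p(λ) = (λ - 8)(λ² - 8λ + 11).
Step 3 — remaining eigenvalues from the quadratic λ² - 8λ + 11 = 0:
  Δ = 8² - 4·11 = 64 - 44 = 20,  λ = (8 ± √20)/2 = (8 ± 4.4721)/2 ≈ 6.2361 or 1.7639.
  Sorted: λ_1 = 8,  λ_2 = 6.2361,  λ_3 = 1.7639  (check: sum = 16 = tr ✓).

Step 4 — unit eigenvector for λ_1 = 8: v spans the null space of (Sigma - λ_1 I), whose rows are
  r_1 = (-5, 2, 0),  r_2 = (2, -3, 0),  r_3 = (0, 0, 0).
  v is orthogonal to every row, so take v ∝ r_1 × r_2 = ((2)·(0) - (0)·(-3), (0)·(2) - (-5)·(0), (-5)·(-3) - (2)·(2)) = (0, 0, 11).
  Rescale (divide by 11): u = (0, 0, 1).
  ||u|| = √((0)² + (0)² + (1)²) = √(1) = 1,  v_1 = u/||u|| ≈ (0, 0, 1) (||v_1|| = 1).

λ_1 = 8,  λ_2 = 6.2361,  λ_3 = 1.7639;  v_1 ≈ (0, 0, 1)


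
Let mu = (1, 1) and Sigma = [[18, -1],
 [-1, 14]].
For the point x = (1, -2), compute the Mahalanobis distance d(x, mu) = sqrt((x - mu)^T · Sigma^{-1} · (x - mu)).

Step 1 — centre the observation: (x - mu) = (0, -3).

Step 2 — invert Sigma. det(Sigma) = 18·14 - (-1)² = 251.
  Sigma^{-1} = (1/det) · [[d, -b], [-b, a]] = [[0.0558, 0.004],
 [0.004, 0.0717]].

Step 3 — form the quadratic (x - mu)^T · Sigma^{-1} · (x - mu):
  Sigma^{-1} · (x - mu) = (-0.012, -0.2151).
  (x - mu)^T · [Sigma^{-1} · (x - mu)] = (0)·(-0.012) + (-3)·(-0.2151) = 0.6454.

Step 4 — take square root: d = √(0.6454) ≈ 0.8034.

d(x, mu) = √(0.6454) ≈ 0.8034


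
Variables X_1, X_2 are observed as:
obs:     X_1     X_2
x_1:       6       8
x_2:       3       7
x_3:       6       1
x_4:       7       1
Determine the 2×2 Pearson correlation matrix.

Step 1 — column means:
  mean(X_1) = (6 + 3 + 6 + 7) / 4 = 22/4 = 5.5
  mean(X_2) = (8 + 7 + 1 + 1) / 4 = 17/4 = 4.25

Step 2 — sample variances and covariances s[i,j] = (1/(n-1)) · Σ_k (x_{k,i} - mean_i) · (x_{k,j} - mean_j), with n-1 = 3:
  s[X_1,X_1] = ((0.5)·(0.5) + (-2.5)·(-2.5) + (0.5)·(0.5) + (1.5)·(1.5)) / 3 = 9/3 = 3
  s[X_1,X_2] = ((0.5)·(3.75) + (-2.5)·(2.75) + (0.5)·(-3.25) + (1.5)·(-3.25)) / 3 = -11.5/3 = -3.8333
  s[X_2,X_2] = ((3.75)·(3.75) + (2.75)·(2.75) + (-3.25)·(-3.25) + (-3.25)·(-3.25)) / 3 = 42.75/3 = 14.25
  Sample standard deviations s_i = √(s[i,i]):
  s(X_1) = √(3) = 1.7321
  s(X_2) = √(14.25) = 3.7749

Step 3 — r_{ij} = s_{ij} / (s_i · s_j):
  r[X_1,X_1] = 1 (diagonal).
  r[X_1,X_2] = -3.8333 / (1.7321 · 3.7749) = -3.8333 / 6.5383 = -0.5863
  r[X_2,X_2] = 1 (diagonal).

R is symmetric with unit diagonal. Assembling:

R = [[1, -0.5863],
 [-0.5863, 1]]


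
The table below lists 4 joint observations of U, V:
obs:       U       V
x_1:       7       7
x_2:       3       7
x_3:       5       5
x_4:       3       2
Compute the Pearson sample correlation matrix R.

Step 1 — column means:
  mean(U) = (7 + 3 + 5 + 3) / 4 = 18/4 = 4.5
  mean(V) = (7 + 7 + 5 + 2) / 4 = 21/4 = 5.25

Step 2 — sample variances and covariances s[i,j] = (1/(n-1)) · Σ_k (x_{k,i} - mean_i) · (x_{k,j} - mean_j), with n-1 = 3:
  s[U,U] = ((2.5)·(2.5) + (-1.5)·(-1.5) + (0.5)·(0.5) + (-1.5)·(-1.5)) / 3 = 11/3 = 3.6667
  s[U,V] = ((2.5)·(1.75) + (-1.5)·(1.75) + (0.5)·(-0.25) + (-1.5)·(-3.25)) / 3 = 6.5/3 = 2.1667
  s[V,V] = ((1.75)·(1.75) + (1.75)·(1.75) + (-0.25)·(-0.25) + (-3.25)·(-3.25)) / 3 = 16.75/3 = 5.5833
  Sample standard deviations s_i = √(s[i,i]):
  s(U) = √(3.6667) = 1.9149
  s(V) = √(5.5833) = 2.3629

Step 3 — r_{ij} = s_{ij} / (s_i · s_j):
  r[U,U] = 1 (diagonal).
  r[U,V] = 2.1667 / (1.9149 · 2.3629) = 2.1667 / 4.5246 = 0.4789
  r[V,V] = 1 (diagonal).

R is symmetric with unit diagonal. Assembling:

R = [[1, 0.4789],
 [0.4789, 1]]


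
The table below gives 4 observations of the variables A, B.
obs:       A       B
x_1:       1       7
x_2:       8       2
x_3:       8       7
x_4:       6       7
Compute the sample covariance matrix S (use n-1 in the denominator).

Step 1 — column means:
  mean(A) = (1 + 8 + 8 + 6) / 4 = 23/4 = 5.75
  mean(B) = (7 + 2 + 7 + 7) / 4 = 23/4 = 5.75

Step 2 — sample covariance S[i,j] = (1/(n-1)) · Σ_k (x_{k,i} - mean_i) · (x_{k,j} - mean_j), with n-1 = 3.
  S[A,A] = ((-4.75)·(-4.75) + (2.25)·(2.25) + (2.25)·(2.25) + (0.25)·(0.25)) / 3 = 32.75/3 = 10.9167
  S[A,B] = ((-4.75)·(1.25) + (2.25)·(-3.75) + (2.25)·(1.25) + (0.25)·(1.25)) / 3 = -11.25/3 = -3.75
  S[B,B] = ((1.25)·(1.25) + (-3.75)·(-3.75) + (1.25)·(1.25) + (1.25)·(1.25)) / 3 = 18.75/3 = 6.25

S is symmetric (S[j,i] = S[i,j]). Assembling:

S = [[10.9167, -3.75],
 [-3.75, 6.25]]


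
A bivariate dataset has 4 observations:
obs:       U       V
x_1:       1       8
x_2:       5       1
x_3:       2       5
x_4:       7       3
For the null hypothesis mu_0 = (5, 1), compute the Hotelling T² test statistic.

Step 1 — sample mean vector:
  mean(U) = (1 + 5 + 2 + 7) / 4 = 15/4 = 3.75
  mean(V) = (8 + 1 + 5 + 3) / 4 = 17/4 = 4.25
  x̄ = (3.75, 4.25),  deviation x̄ - mu_0 = (3.75, 4.25) - (5, 1) = (-1.25, 3.25).

Step 2 — sample covariance matrix, S[i,j] = (1/(n-1)) · Σ_k (x_{k,i} - mean_i) · (x_{k,j} - mean_j), divisor n-1 = 3:
  S[U,U] = ((-2.75)·(-2.75) + (1.25)·(1.25) + (-1.75)·(-1.75) + (3.25)·(3.25)) / 3 = 22.75/3 = 7.5833
  S[U,V] = ((-2.75)·(3.75) + (1.25)·(-3.25) + (-1.75)·(0.75) + (3.25)·(-1.25)) / 3 = -19.75/3 = -6.5833
  S[V,V] = ((3.75)·(3.75) + (-3.25)·(-3.25) + (0.75)·(0.75) + (-1.25)·(-1.25)) / 3 = 26.75/3 = 8.9167
  S = [[7.5833, -6.5833],
 [-6.5833, 8.9167]].

Step 3 — invert S. det(S) = 7.5833·8.9167 - (-6.5833)² = 24.2778.
  S^{-1} = (1/det) · [[d, -b], [-b, a]] = [[0.3673, 0.2712],
 [0.2712, 0.3124]].

Step 4 — quadratic form (x̄ - mu_0)^T · S^{-1} · (x̄ - mu_0):
  S^{-1} · (x̄ - mu_0) = (0.4222, 0.6762),
  (x̄ - mu_0)^T · [...] = (-1.25)·(0.4222) + (3.25)·(0.6762) = 1.6699.

Step 5 — scale by n: T² = 4 · 1.6699 = 6.6796.

T² ≈ 6.6796


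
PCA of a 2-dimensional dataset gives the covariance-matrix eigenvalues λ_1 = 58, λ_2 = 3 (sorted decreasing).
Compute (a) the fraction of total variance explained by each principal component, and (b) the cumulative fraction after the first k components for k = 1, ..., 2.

Step 1 — total variance = trace(Sigma) = Σ λ_i = 58 + 3 = 61.

Step 2 — fraction explained by component i = λ_i / Σ λ:
  PC1: 58/61 = 0.9508
  PC2: 3/61 = 0.0492

Step 3 — cumulative fraction after k components = (λ_1 + ... + λ_k) / Σ λ:
  k = 1: 58/61 = 0.9508
  k = 2: (58 + 3)/61 = 61/61 = 1

Summary (fraction, with percent):

explained: PC1 0.9508 (95.08%), PC2 0.0492 (4.92%);  cumulative: 0.9508, 1


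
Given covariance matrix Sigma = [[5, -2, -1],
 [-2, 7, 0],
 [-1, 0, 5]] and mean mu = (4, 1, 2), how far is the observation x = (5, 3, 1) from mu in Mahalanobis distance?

Step 1 — centre the observation: (x - mu) = (1, 2, -1).

Step 2 — invert Sigma (cofactor / det for 3×3, or solve directly):
  Sigma^{-1} = [[0.2365, 0.0676, 0.0473],
 [0.0676, 0.1622, 0.0135],
 [0.0473, 0.0135, 0.2095]].

Step 3 — form the quadratic (x - mu)^T · Sigma^{-1} · (x - mu):
  Sigma^{-1} · (x - mu) = (0.3243, 0.3784, -0.1351).
  (x - mu)^T · [Sigma^{-1} · (x - mu)] = (1)·(0.3243) + (2)·(0.3784) + (-1)·(-0.1351) = 1.2162.

Step 4 — take square root: d = √(1.2162) ≈ 1.1028.

d(x, mu) = √(1.2162) ≈ 1.1028


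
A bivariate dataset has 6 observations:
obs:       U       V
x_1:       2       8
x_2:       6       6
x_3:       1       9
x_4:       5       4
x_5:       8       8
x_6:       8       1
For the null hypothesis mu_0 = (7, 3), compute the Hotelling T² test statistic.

Step 1 — sample mean vector:
  mean(U) = (2 + 6 + 1 + 5 + 8 + 8) / 6 = 30/6 = 5
  mean(V) = (8 + 6 + 9 + 4 + 8 + 1) / 6 = 36/6 = 6
  x̄ = (5, 6),  deviation x̄ - mu_0 = (5, 6) - (7, 3) = (-2, 3).

Step 2 — sample covariance matrix, S[i,j] = (1/(n-1)) · Σ_k (x_{k,i} - mean_i) · (x_{k,j} - mean_j), divisor n-1 = 5:
  S[U,U] = ((-3)·(-3) + (1)·(1) + (-4)·(-4) + (0)·(0) + (3)·(3) + (3)·(3)) / 5 = 44/5 = 8.8
  S[U,V] = ((-3)·(2) + (1)·(0) + (-4)·(3) + (0)·(-2) + (3)·(2) + (3)·(-5)) / 5 = -27/5 = -5.4
  S[V,V] = ((2)·(2) + (0)·(0) + (3)·(3) + (-2)·(-2) + (2)·(2) + (-5)·(-5)) / 5 = 46/5 = 9.2
  S = [[8.8, -5.4],
 [-5.4, 9.2]].

Step 3 — invert S. det(S) = 8.8·9.2 - (-5.4)² = 51.8.
  S^{-1} = (1/det) · [[d, -b], [-b, a]] = [[0.1776, 0.1042],
 [0.1042, 0.1699]].

Step 4 — quadratic form (x̄ - mu_0)^T · S^{-1} · (x̄ - mu_0):
  S^{-1} · (x̄ - mu_0) = (-0.0425, 0.3012),
  (x̄ - mu_0)^T · [...] = (-2)·(-0.0425) + (3)·(0.3012) = 0.9884.

Step 5 — scale by n: T² = 6 · 0.9884 = 5.9305.

T² ≈ 5.9305


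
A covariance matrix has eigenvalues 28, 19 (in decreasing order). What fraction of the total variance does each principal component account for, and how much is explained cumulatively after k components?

Step 1 — total variance = trace(Sigma) = Σ λ_i = 28 + 19 = 47.

Step 2 — fraction explained by component i = λ_i / Σ λ:
  PC1: 28/47 = 0.5957
  PC2: 19/47 = 0.4043

Step 3 — cumulative fraction after k components = (λ_1 + ... + λ_k) / Σ λ:
  k = 1: 28/47 = 0.5957
  k = 2: (28 + 19)/47 = 47/47 = 1

Summary (fraction, with percent):

explained: PC1 0.5957 (59.57%), PC2 0.4043 (40.43%);  cumulative: 0.5957, 1


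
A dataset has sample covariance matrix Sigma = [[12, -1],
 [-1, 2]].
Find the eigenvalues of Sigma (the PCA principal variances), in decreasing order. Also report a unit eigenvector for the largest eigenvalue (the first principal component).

Step 1 — characteristic polynomial of 2×2 Sigma:
  det(Sigma - λI) = λ² - trace · λ + det = 0.
  trace = 12 + 2 = 14, det = 12·2 - (-1)² = 23.
Step 2 — discriminant:
  Δ = trace² - 4·det = 196 - 92 = 104.
Step 3 — eigenvalues:
  λ = (trace ± √Δ)/2 = (14 ± 10.198)/2,
  λ_1 = 12.099,  λ_2 = 1.901.

Step 4 — unit eigenvector for λ_1: solve (Sigma - λ_1 I)v = 0. First row:
  (12 - 12.099)·v_x + (-1)·v_y = 0, i.e. (-0.099)·v_x + (-1)·v_y = 0,
  so v ∝ (b, λ_1 - a) = (-1, 0.099); multiply by -1 so the first entry is positive: u = (1, -0.099).
  ||u|| = √((1)² + (-0.099)²) = √(1.0098) ≈ 1.0049,
  v_1 = u/||u|| ≈ (0.9951, -0.0985) (||v_1|| = 1).

λ_1 = 12.099,  λ_2 = 1.901;  v_1 ≈ (0.9951, -0.0985)


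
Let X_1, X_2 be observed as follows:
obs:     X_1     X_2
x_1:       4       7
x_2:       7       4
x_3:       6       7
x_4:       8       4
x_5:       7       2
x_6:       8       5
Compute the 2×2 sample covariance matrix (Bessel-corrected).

Step 1 — column means:
  mean(X_1) = (4 + 7 + 6 + 8 + 7 + 8) / 6 = 40/6 = 6.6667
  mean(X_2) = (7 + 4 + 7 + 4 + 2 + 5) / 6 = 29/6 = 4.8333

Step 2 — sample covariance S[i,j] = (1/(n-1)) · Σ_k (x_{k,i} - mean_i) · (x_{k,j} - mean_j), with n-1 = 5.
  S[X_1,X_1] = ((-2.6667)·(-2.6667) + (0.3333)·(0.3333) + (-0.6667)·(-0.6667) + (1.3333)·(1.3333) + (0.3333)·(0.3333) + (1.3333)·(1.3333)) / 5 = 11.3333/5 = 2.2667
  S[X_1,X_2] = ((-2.6667)·(2.1667) + (0.3333)·(-0.8333) + (-0.6667)·(2.1667) + (1.3333)·(-0.8333) + (0.3333)·(-2.8333) + (1.3333)·(0.1667)) / 5 = -9.3333/5 = -1.8667
  S[X_2,X_2] = ((2.1667)·(2.1667) + (-0.8333)·(-0.8333) + (2.1667)·(2.1667) + (-0.8333)·(-0.8333) + (-2.8333)·(-2.8333) + (0.1667)·(0.1667)) / 5 = 18.8333/5 = 3.7667

S is symmetric (S[j,i] = S[i,j]). Assembling:

S = [[2.2667, -1.8667],
 [-1.8667, 3.7667]]


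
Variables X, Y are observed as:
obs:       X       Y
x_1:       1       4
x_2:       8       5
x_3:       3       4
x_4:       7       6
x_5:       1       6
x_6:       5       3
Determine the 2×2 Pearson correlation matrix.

Step 1 — column means:
  mean(X) = (1 + 8 + 3 + 7 + 1 + 5) / 6 = 25/6 = 4.1667
  mean(Y) = (4 + 5 + 4 + 6 + 6 + 3) / 6 = 28/6 = 4.6667

Step 2 — sample variances and covariances s[i,j] = (1/(n-1)) · Σ_k (x_{k,i} - mean_i) · (x_{k,j} - mean_j), with n-1 = 5:
  s[X,X] = ((-3.1667)·(-3.1667) + (3.8333)·(3.8333) + (-1.1667)·(-1.1667) + (2.8333)·(2.8333) + (-3.1667)·(-3.1667) + (0.8333)·(0.8333)) / 5 = 44.8333/5 = 8.9667
  s[X,Y] = ((-3.1667)·(-0.6667) + (3.8333)·(0.3333) + (-1.1667)·(-0.6667) + (2.8333)·(1.3333) + (-3.1667)·(1.3333) + (0.8333)·(-1.6667)) / 5 = 2.3333/5 = 0.4667
  s[Y,Y] = ((-0.6667)·(-0.6667) + (0.3333)·(0.3333) + (-0.6667)·(-0.6667) + (1.3333)·(1.3333) + (1.3333)·(1.3333) + (-1.6667)·(-1.6667)) / 5 = 7.3333/5 = 1.4667
  Sample standard deviations s_i = √(s[i,i]):
  s(X) = √(8.9667) = 2.9944
  s(Y) = √(1.4667) = 1.2111

Step 3 — r_{ij} = s_{ij} / (s_i · s_j):
  r[X,X] = 1 (diagonal).
  r[X,Y] = 0.4667 / (2.9944 · 1.2111) = 0.4667 / 3.6264 = 0.1287
  r[Y,Y] = 1 (diagonal).

R is symmetric with unit diagonal. Assembling:

R = [[1, 0.1287],
 [0.1287, 1]]


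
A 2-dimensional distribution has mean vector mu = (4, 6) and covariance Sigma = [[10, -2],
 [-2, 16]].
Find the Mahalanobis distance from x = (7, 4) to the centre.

Step 1 — centre the observation: (x - mu) = (3, -2).

Step 2 — invert Sigma. det(Sigma) = 10·16 - (-2)² = 156.
  Sigma^{-1} = (1/det) · [[d, -b], [-b, a]] = [[0.1026, 0.0128],
 [0.0128, 0.0641]].

Step 3 — form the quadratic (x - mu)^T · Sigma^{-1} · (x - mu):
  Sigma^{-1} · (x - mu) = (0.2821, -0.0897).
  (x - mu)^T · [Sigma^{-1} · (x - mu)] = (3)·(0.2821) + (-2)·(-0.0897) = 1.0256.

Step 4 — take square root: d = √(1.0256) ≈ 1.0127.

d(x, mu) = √(1.0256) ≈ 1.0127


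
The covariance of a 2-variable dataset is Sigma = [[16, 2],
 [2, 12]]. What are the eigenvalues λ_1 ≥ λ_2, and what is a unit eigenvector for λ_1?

Step 1 — characteristic polynomial of 2×2 Sigma:
  det(Sigma - λI) = λ² - trace · λ + det = 0.
  trace = 16 + 12 = 28, det = 16·12 - (2)² = 188.
Step 2 — discriminant:
  Δ = trace² - 4·det = 784 - 752 = 32.
Step 3 — eigenvalues:
  λ = (trace ± √Δ)/2 = (28 ± 5.6569)/2,
  λ_1 = 16.8284,  λ_2 = 11.1716.

Step 4 — unit eigenvector for λ_1: solve (Sigma - λ_1 I)v = 0. First row:
  (16 - 16.8284)·v_x + (2)·v_y = 0, i.e. (-0.8284)·v_x + (2)·v_y = 0,
  so v ∝ (b, λ_1 - a) = (2, 0.8284) = u.
  ||u|| = √((2)² + (0.8284)²) = √(4.6863) ≈ 2.1648,
  v_1 = u/||u|| ≈ (0.9239, 0.3827) (||v_1|| = 1).

λ_1 = 16.8284,  λ_2 = 11.1716;  v_1 ≈ (0.9239, 0.3827)


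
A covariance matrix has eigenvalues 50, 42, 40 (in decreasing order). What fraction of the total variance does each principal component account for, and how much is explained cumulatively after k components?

Step 1 — total variance = trace(Sigma) = Σ λ_i = 50 + 42 + 40 = 132.

Step 2 — fraction explained by component i = λ_i / Σ λ:
  PC1: 50/132 = 0.3788
  PC2: 42/132 = 0.3182
  PC3: 40/132 = 0.303

Step 3 — cumulative fraction after k components = (λ_1 + ... + λ_k) / Σ λ:
  k = 1: 50/132 = 0.3788
  k = 2: (50 + 42)/132 = 92/132 = 0.697
  k = 3: (50 + 42 + 40)/132 = 132/132 = 1

Summary (fraction, with percent):

explained: PC1 0.3788 (37.88%), PC2 0.3182 (31.82%), PC3 0.303 (30.3%);  cumulative: 0.3788, 0.697, 1


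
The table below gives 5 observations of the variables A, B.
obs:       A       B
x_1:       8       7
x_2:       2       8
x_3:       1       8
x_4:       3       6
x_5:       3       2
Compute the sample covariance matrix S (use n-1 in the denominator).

Step 1 — column means:
  mean(A) = (8 + 2 + 1 + 3 + 3) / 5 = 17/5 = 3.4
  mean(B) = (7 + 8 + 8 + 6 + 2) / 5 = 31/5 = 6.2

Step 2 — sample covariance S[i,j] = (1/(n-1)) · Σ_k (x_{k,i} - mean_i) · (x_{k,j} - mean_j), with n-1 = 4.
  S[A,A] = ((4.6)·(4.6) + (-1.4)·(-1.4) + (-2.4)·(-2.4) + (-0.4)·(-0.4) + (-0.4)·(-0.4)) / 4 = 29.2/4 = 7.3
  S[A,B] = ((4.6)·(0.8) + (-1.4)·(1.8) + (-2.4)·(1.8) + (-0.4)·(-0.2) + (-0.4)·(-4.2)) / 4 = -1.4/4 = -0.35
  S[B,B] = ((0.8)·(0.8) + (1.8)·(1.8) + (1.8)·(1.8) + (-0.2)·(-0.2) + (-4.2)·(-4.2)) / 4 = 24.8/4 = 6.2

S is symmetric (S[j,i] = S[i,j]). Assembling:

S = [[7.3, -0.35],
 [-0.35, 6.2]]


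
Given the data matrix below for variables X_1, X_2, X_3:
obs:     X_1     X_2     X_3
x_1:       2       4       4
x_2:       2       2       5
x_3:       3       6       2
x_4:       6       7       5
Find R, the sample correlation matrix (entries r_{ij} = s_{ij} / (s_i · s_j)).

Step 1 — column means:
  mean(X_1) = (2 + 2 + 3 + 6) / 4 = 13/4 = 3.25
  mean(X_2) = (4 + 2 + 6 + 7) / 4 = 19/4 = 4.75
  mean(X_3) = (4 + 5 + 2 + 5) / 4 = 16/4 = 4

Step 2 — sample variances and covariances s[i,j] = (1/(n-1)) · Σ_k (x_{k,i} - mean_i) · (x_{k,j} - mean_j), with n-1 = 3:
  s[X_1,X_1] = ((-1.25)·(-1.25) + (-1.25)·(-1.25) + (-0.25)·(-0.25) + (2.75)·(2.75)) / 3 = 10.75/3 = 3.5833
  s[X_1,X_2] = ((-1.25)·(-0.75) + (-1.25)·(-2.75) + (-0.25)·(1.25) + (2.75)·(2.25)) / 3 = 10.25/3 = 3.4167
  s[X_1,X_3] = ((-1.25)·(0) + (-1.25)·(1) + (-0.25)·(-2) + (2.75)·(1)) / 3 = 2/3 = 0.6667
  s[X_2,X_2] = ((-0.75)·(-0.75) + (-2.75)·(-2.75) + (1.25)·(1.25) + (2.25)·(2.25)) / 3 = 14.75/3 = 4.9167
  s[X_2,X_3] = ((-0.75)·(0) + (-2.75)·(1) + (1.25)·(-2) + (2.25)·(1)) / 3 = -3/3 = -1
  s[X_3,X_3] = ((0)·(0) + (1)·(1) + (-2)·(-2) + (1)·(1)) / 3 = 6/3 = 2
  Sample standard deviations s_i = √(s[i,i]):
  s(X_1) = √(3.5833) = 1.893
  s(X_2) = √(4.9167) = 2.2174
  s(X_3) = √(2) = 1.4142

Step 3 — r_{ij} = s_{ij} / (s_i · s_j):
  r[X_1,X_1] = 1 (diagonal).
  r[X_1,X_2] = 3.4167 / (1.893 · 2.2174) = 3.4167 / 4.1974 = 0.814
  r[X_1,X_3] = 0.6667 / (1.893 · 1.4142) = 0.6667 / 2.6771 = 0.249
  r[X_2,X_2] = 1 (diagonal).
  r[X_2,X_3] = -1 / (2.2174 · 1.4142) = -1 / 3.1358 = -0.3189
  r[X_3,X_3] = 1 (diagonal).

R is symmetric with unit diagonal. Assembling:

R = [[1, 0.814, 0.249],
 [0.814, 1, -0.3189],
 [0.249, -0.3189, 1]]


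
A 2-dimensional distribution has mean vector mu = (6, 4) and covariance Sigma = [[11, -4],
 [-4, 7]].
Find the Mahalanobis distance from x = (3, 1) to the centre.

Step 1 — centre the observation: (x - mu) = (-3, -3).

Step 2 — invert Sigma. det(Sigma) = 11·7 - (-4)² = 61.
  Sigma^{-1} = (1/det) · [[d, -b], [-b, a]] = [[0.1148, 0.0656],
 [0.0656, 0.1803]].

Step 3 — form the quadratic (x - mu)^T · Sigma^{-1} · (x - mu):
  Sigma^{-1} · (x - mu) = (-0.541, -0.7377).
  (x - mu)^T · [Sigma^{-1} · (x - mu)] = (-3)·(-0.541) + (-3)·(-0.7377) = 3.8361.

Step 4 — take square root: d = √(3.8361) ≈ 1.9586.

d(x, mu) = √(3.8361) ≈ 1.9586


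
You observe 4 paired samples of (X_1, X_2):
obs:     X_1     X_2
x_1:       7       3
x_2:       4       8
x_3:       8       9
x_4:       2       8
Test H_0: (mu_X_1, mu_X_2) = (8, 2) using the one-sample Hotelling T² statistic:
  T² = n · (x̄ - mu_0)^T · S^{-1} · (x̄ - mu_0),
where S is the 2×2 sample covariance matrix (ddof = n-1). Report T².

Step 1 — sample mean vector:
  mean(X_1) = (7 + 4 + 8 + 2) / 4 = 21/4 = 5.25
  mean(X_2) = (3 + 8 + 9 + 8) / 4 = 28/4 = 7
  x̄ = (5.25, 7),  deviation x̄ - mu_0 = (5.25, 7) - (8, 2) = (-2.75, 5).

Step 2 — sample covariance matrix, S[i,j] = (1/(n-1)) · Σ_k (x_{k,i} - mean_i) · (x_{k,j} - mean_j), divisor n-1 = 3:
  S[X_1,X_1] = ((1.75)·(1.75) + (-1.25)·(-1.25) + (2.75)·(2.75) + (-3.25)·(-3.25)) / 3 = 22.75/3 = 7.5833
  S[X_1,X_2] = ((1.75)·(-4) + (-1.25)·(1) + (2.75)·(2) + (-3.25)·(1)) / 3 = -6/3 = -2
  S[X_2,X_2] = ((-4)·(-4) + (1)·(1) + (2)·(2) + (1)·(1)) / 3 = 22/3 = 7.3333
  S = [[7.5833, -2],
 [-2, 7.3333]].

Step 3 — invert S. det(S) = 7.5833·7.3333 - (-2)² = 51.6111.
  S^{-1} = (1/det) · [[d, -b], [-b, a]] = [[0.1421, 0.0388],
 [0.0388, 0.1469]].

Step 4 — quadratic form (x̄ - mu_0)^T · S^{-1} · (x̄ - mu_0):
  S^{-1} · (x̄ - mu_0) = (-0.197, 0.6281),
  (x̄ - mu_0)^T · [...] = (-2.75)·(-0.197) + (5)·(0.6281) = 3.6822.

Step 5 — scale by n: T² = 4 · 3.6822 = 14.7287.

T² ≈ 14.7287


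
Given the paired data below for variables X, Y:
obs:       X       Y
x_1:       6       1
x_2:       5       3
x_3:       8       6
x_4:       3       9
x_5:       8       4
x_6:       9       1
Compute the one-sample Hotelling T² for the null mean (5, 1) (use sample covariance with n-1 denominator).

Step 1 — sample mean vector:
  mean(X) = (6 + 5 + 8 + 3 + 8 + 9) / 6 = 39/6 = 6.5
  mean(Y) = (1 + 3 + 6 + 9 + 4 + 1) / 6 = 24/6 = 4
  x̄ = (6.5, 4),  deviation x̄ - mu_0 = (6.5, 4) - (5, 1) = (1.5, 3).

Step 2 — sample covariance matrix, S[i,j] = (1/(n-1)) · Σ_k (x_{k,i} - mean_i) · (x_{k,j} - mean_j), divisor n-1 = 5:
  S[X,X] = ((-0.5)·(-0.5) + (-1.5)·(-1.5) + (1.5)·(1.5) + (-3.5)·(-3.5) + (1.5)·(1.5) + (2.5)·(2.5)) / 5 = 25.5/5 = 5.1
  S[X,Y] = ((-0.5)·(-3) + (-1.5)·(-1) + (1.5)·(2) + (-3.5)·(5) + (1.5)·(0) + (2.5)·(-3)) / 5 = -19/5 = -3.8
  S[Y,Y] = ((-3)·(-3) + (-1)·(-1) + (2)·(2) + (5)·(5) + (0)·(0) + (-3)·(-3)) / 5 = 48/5 = 9.6
  S = [[5.1, -3.8],
 [-3.8, 9.6]].

Step 3 — invert S. det(S) = 5.1·9.6 - (-3.8)² = 34.52.
  S^{-1} = (1/det) · [[d, -b], [-b, a]] = [[0.2781, 0.1101],
 [0.1101, 0.1477]].

Step 4 — quadratic form (x̄ - mu_0)^T · S^{-1} · (x̄ - mu_0):
  S^{-1} · (x̄ - mu_0) = (0.7474, 0.6083),
  (x̄ - mu_0)^T · [...] = (1.5)·(0.7474) + (3)·(0.6083) = 2.9461.

Step 5 — scale by n: T² = 6 · 2.9461 = 17.6767.

T² ≈ 17.6767
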